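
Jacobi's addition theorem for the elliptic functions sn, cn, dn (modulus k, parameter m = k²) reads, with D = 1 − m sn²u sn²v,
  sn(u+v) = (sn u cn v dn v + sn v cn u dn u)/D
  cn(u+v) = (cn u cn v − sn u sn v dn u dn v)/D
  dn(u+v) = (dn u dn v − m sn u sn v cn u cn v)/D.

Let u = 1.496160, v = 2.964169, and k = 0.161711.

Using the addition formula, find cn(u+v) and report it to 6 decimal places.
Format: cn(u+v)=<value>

cn(u+v)=-0.276064

sn u = 0.9964788929462163, cn u = 0.08384399747556862, dn u = 0.9869312971585747
sn v = 0.196940358771999, cn v = -0.9804154706484166, dn v = 0.9994927421893521
m = k² = 0.026150447521
D = 1 − m·sn²u·sn²v = 0.9989928717384036
cn(u+v) = (cn u·cn v − sn u·sn v·dn u·dn v)/D = -0.2757859235543811/0.9989928717384036 = -0.2760639553658381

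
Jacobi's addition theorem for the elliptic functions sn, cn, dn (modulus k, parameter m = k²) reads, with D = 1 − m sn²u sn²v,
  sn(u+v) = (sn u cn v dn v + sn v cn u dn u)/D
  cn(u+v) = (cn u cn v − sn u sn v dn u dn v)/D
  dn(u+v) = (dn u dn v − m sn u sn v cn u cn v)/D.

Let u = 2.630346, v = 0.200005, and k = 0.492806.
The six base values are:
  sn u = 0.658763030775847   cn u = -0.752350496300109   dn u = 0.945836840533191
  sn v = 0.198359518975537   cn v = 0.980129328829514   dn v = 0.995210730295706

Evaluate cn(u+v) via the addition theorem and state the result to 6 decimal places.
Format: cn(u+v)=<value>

m = k² = 0.242857753636
D = 1 − m·sn²u·sn²v = 0.9958531673967718
cn(u+v) = (cn u·cn v − sn u·sn v·dn u·dn v)/D = -0.8604031744559471/0.9958531673967718 = -0.8639859796852379

cn(u+v)=-0.863986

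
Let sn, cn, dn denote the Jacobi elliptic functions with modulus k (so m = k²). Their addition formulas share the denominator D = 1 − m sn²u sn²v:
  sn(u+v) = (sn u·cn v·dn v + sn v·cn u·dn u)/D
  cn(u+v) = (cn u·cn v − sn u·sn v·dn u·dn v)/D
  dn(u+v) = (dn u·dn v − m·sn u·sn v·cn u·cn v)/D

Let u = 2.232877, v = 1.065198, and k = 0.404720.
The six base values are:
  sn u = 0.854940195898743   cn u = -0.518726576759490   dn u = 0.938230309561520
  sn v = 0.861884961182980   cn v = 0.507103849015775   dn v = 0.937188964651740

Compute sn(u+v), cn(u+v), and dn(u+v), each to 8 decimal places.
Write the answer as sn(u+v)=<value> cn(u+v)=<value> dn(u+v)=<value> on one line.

m = k² = 0.1637982784
D = 1 − m·sn²u·sn²v = 0.9110636275727277
sn(u+v) = (sn u·cn v·dn v + sn v·cn u·dn u)/D = -0.01315432930615007/0.9110636275727277 = -0.01443843098115559
cn(u+v) = (cn u·cn v − sn u·sn v·dn u·dn v)/D = -0.9109686586850742/0.9110636275727277 = -0.9998957604224564
dn(u+v) = (dn u·dn v − m·sn u·sn v·cn u·cn v)/D = 0.9110480725104006/0.9110636275727277 = 0.9999829264808117

sn(u+v)=-0.01443843 cn(u+v)=-0.99989576 dn(u+v)=0.99998293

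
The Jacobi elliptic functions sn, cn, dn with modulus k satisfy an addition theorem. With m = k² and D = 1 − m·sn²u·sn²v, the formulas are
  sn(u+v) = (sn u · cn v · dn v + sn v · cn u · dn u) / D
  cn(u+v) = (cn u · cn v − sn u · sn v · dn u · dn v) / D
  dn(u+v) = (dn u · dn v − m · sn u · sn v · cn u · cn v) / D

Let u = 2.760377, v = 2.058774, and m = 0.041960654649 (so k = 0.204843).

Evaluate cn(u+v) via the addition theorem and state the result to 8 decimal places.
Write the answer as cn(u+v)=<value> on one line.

sn u = 0.402723243256422, cn u = -0.915321795512938, dn u = 0.9965914753889077
sn v = 0.8952539377914663, cn v = -0.4455562667821803, dn v = 0.9830408896608476
m = k² = 0.041960654649
D = 1 − m·sn²u·sn²v = 0.9945455856489318
cn(u+v) = (cn u·cn v − sn u·sn v·dn u·dn v)/D = 0.05461028989530707/0.9945455856489318 = 0.05490979064541758

cn(u+v)=0.05490979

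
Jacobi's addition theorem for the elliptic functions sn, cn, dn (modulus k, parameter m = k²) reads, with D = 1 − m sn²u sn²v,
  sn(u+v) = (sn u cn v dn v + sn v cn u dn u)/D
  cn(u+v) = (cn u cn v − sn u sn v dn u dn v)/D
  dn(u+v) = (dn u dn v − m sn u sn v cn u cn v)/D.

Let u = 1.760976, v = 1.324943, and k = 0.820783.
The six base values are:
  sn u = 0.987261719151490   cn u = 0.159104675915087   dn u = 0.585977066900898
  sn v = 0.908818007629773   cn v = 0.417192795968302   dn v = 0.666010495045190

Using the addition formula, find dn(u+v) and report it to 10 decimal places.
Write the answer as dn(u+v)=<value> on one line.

m = k² = 0.673684733089
D = 1 − m·sn²u·sn²v = 0.4576556148084294
dn(u+v) = (dn u·dn v − m·sn u·sn v·cn u·cn v)/D = 0.3501445902849496/0.4576556148084294 = 0.7650831300988563

dn(u+v)=0.7650831301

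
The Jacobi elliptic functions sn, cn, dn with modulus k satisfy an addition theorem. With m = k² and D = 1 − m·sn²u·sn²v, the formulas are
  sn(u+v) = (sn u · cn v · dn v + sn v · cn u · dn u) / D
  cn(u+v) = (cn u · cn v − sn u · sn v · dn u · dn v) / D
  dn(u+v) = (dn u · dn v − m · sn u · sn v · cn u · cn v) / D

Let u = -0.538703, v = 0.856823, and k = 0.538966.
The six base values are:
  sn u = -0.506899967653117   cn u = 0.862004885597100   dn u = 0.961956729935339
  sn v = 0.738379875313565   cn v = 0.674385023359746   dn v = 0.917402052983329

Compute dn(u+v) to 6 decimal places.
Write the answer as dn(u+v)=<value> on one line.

dn(u+v)=0.985821

m = k² = 0.290484349156
D = 1 − m·sn²u·sn²v = 0.9593063197720769
dn(u+v) = (dn u·dn v − m·sn u·sn v·cn u·cn v)/D = 0.9457047781111193/0.9593063197720769 = 0.985821482272535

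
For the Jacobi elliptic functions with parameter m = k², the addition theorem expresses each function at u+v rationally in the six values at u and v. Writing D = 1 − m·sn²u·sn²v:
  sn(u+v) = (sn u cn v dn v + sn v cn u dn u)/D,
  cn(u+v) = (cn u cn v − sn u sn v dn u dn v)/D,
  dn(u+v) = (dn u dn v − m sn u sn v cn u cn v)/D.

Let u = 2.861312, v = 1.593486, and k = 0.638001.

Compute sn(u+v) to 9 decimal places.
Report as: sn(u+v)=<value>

sn(u+v)=-0.750888435

sn u = 0.6305794068440395, cn u = -0.7761247397578687, dn u = 0.9155033745614908
sn v = 0.9893826906831207, cn v = 0.145333724154541, dn v = 0.7755980209516156
m = k² = 0.407045276001
D = 1 − m·sn²u·sn²v = 0.841565082382576
sn(u+v) = (sn u·cn v·dn v + sn v·cn u·dn u)/D = -0.6319214873877982/0.841565082382576 = -0.7508884346754852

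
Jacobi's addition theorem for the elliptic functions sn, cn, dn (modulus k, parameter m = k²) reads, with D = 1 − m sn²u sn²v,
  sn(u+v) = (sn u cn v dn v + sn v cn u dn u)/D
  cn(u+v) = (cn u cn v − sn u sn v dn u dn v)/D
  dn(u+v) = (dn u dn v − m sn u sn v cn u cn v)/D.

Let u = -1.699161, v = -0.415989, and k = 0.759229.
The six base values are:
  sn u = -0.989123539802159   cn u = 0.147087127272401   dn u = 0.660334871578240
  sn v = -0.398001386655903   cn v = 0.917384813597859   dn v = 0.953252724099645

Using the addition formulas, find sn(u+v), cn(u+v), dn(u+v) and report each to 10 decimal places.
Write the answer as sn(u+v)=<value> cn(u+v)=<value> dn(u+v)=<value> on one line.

m = k² = 0.576428674441
D = 1 − m·sn²u·sn²v = 0.9106661970745191
sn(u+v) = (sn u·cn v·dn v + sn v·cn u·dn u)/D = -0.9036446976973749/0.9106661970745191 = -0.9922897112029627
cn(u+v) = (cn u·cn v − sn u·sn v·dn u·dn v)/D = -0.1128679884537101/0.9106661970745191 = -0.1239400219490899
dn(u+v) = (dn u·dn v − m·sn u·sn v·cn u·cn v)/D = 0.5988458934893565/0.9106661970745191 = 0.6575909981210748

sn(u+v)=-0.9922897112 cn(u+v)=-0.1239400219 dn(u+v)=0.6575909981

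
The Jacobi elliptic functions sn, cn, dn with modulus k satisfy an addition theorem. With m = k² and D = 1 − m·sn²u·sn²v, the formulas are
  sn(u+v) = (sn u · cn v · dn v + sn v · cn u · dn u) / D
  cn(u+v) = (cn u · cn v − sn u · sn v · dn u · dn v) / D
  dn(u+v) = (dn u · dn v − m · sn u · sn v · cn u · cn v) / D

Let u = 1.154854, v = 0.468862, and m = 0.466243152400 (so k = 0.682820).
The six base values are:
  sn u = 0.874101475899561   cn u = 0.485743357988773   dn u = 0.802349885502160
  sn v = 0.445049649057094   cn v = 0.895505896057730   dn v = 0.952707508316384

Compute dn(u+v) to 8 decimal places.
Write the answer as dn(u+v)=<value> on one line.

m = k² = 0.4662431524
D = 1 − m·sn²u·sn²v = 0.929440889154495
dn(u+v) = (dn u·dn v − m·sn u·sn v·cn u·cn v)/D = 0.6855081937523876/0.929440889154495 = 0.737548995047968

dn(u+v)=0.73754900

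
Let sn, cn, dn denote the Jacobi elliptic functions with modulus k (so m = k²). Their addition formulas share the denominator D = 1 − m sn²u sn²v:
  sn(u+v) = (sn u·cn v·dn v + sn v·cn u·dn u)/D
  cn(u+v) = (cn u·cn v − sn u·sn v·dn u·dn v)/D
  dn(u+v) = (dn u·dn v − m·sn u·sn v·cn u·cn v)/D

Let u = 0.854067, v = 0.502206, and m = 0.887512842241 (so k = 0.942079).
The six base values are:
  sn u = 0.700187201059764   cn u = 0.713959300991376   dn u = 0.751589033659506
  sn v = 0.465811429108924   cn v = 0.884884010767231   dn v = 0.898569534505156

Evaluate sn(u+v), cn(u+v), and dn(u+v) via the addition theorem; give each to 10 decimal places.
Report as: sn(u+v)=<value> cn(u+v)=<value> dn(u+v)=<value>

m = k² = 0.887512842241
D = 1 − m·sn²u·sn²v = 0.9055888555754797
sn(u+v) = (sn u·cn v·dn v + sn v·cn u·dn u)/D = 0.8066959859998247/0.9055888555754797 = 0.8907971658807451
cn(u+v) = (cn u·cn v − sn u·sn v·dn u·dn v)/D = 0.4115006215235618/0.9055888555754797 = 0.4544011545527061
dn(u+v) = (dn u·dn v − m·sn u·sn v·cn u·cn v)/D = 0.4924781476101963/0.9055888555754797 = 0.5438209012601402

sn(u+v)=0.8907971659 cn(u+v)=0.4544011546 dn(u+v)=0.5438209013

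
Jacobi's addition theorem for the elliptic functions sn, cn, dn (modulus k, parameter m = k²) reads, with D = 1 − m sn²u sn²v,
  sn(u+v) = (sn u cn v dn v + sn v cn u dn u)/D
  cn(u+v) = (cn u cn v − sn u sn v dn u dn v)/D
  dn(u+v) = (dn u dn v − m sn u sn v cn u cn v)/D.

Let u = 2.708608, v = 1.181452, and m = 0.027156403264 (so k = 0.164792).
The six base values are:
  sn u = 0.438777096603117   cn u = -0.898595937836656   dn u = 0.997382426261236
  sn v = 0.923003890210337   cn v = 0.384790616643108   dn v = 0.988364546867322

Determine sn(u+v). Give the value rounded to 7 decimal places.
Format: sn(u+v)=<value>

m = k² = 0.027156403264
D = 1 − m·sn²u·sn²v = 0.9955458256537795
sn(u+v) = (sn u·cn v·dn v + sn v·cn u·dn u)/D = -0.6603636999701523/0.9955458256537795 = -0.6633182350360301

sn(u+v)=-0.6633182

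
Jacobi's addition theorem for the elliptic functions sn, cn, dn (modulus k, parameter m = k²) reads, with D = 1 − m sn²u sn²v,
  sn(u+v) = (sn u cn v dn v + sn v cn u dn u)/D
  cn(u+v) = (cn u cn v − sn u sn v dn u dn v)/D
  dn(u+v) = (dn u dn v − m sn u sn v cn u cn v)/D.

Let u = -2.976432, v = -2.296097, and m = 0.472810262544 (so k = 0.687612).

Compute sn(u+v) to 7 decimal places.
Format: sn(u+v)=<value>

sn u = -0.6161849876455282, cn u = -0.78760146076571, dn u = 0.9058043591845882
sn v = -0.9418118246448814, cn v = -0.3361405761866295, dn v = 0.7619795267985201
m = k² = 0.472810262544
D = 1 − m·sn²u·sn²v = 0.8407654156570073
sn(u+v) = (sn u·cn v·dn v + sn v·cn u·dn u)/D = 0.8297254846357711/0.8407654156570073 = 0.986869189888586

sn(u+v)=0.9868692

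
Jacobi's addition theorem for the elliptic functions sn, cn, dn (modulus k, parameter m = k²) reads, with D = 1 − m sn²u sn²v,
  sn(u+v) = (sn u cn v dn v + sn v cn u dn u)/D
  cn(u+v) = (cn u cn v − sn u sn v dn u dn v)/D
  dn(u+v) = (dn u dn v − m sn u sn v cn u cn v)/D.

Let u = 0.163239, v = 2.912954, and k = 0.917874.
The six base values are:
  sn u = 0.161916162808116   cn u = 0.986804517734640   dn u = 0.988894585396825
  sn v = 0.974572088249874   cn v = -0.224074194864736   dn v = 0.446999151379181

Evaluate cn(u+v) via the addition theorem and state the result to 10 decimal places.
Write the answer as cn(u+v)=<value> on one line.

cn(u+v)=-0.2971028766

m = k² = 0.842492679876
D = 1 − m·sn²u·sn²v = 0.9790214976701992
cn(u+v) = (cn u·cn v − sn u·sn v·dn u·dn v)/D = -0.2908701031772884/0.9790214976701992 = -0.2971028765655084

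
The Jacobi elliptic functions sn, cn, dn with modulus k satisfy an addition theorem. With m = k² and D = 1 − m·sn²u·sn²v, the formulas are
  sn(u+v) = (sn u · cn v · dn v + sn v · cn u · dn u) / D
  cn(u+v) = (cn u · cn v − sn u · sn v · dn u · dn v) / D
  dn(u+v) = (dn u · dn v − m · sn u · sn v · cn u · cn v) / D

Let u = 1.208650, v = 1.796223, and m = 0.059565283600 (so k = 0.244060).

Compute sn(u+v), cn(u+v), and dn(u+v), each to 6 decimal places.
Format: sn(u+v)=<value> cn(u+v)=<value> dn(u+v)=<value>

sn u = 0.9304299560880756, cn u = 0.366469776126138, dn u = 0.9738759365310501
sn v = 0.981006804707262, cn v = -0.1939733206346893, dn v = 0.9709149802430441
m = k² = 0.0595652836
D = 1 − m·sn²u·sn²v = 0.9503745311931777
sn(u+v) = (sn u·cn v·dn v + sn v·cn u·dn u)/D = 0.1748881342794817/0.9503745311931777 = 0.1840202241740557
cn(u+v) = (cn u·cn v − sn u·sn v·dn u·dn v)/D = -0.9341444695703627/0.9503745311931777 = -0.9829224573153928
dn(u+v) = (dn u·dn v − m·sn u·sn v·cn u·cn v)/D = 0.9494155539829146/0.9503745311931777 = 0.9989909481169923

sn(u+v)=0.184020 cn(u+v)=-0.982922 dn(u+v)=0.998991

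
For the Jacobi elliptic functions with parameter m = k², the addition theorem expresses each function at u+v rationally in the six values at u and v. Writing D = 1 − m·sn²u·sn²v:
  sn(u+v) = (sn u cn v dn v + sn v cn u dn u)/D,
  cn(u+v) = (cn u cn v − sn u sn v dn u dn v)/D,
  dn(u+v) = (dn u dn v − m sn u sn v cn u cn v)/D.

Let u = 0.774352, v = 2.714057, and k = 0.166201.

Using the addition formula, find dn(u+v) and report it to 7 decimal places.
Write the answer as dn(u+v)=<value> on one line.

dn(u+v)=0.9985940

sn u = 0.6978973291356522, cn u = 0.7161978204276547, dn u = 0.9932502371684755
sn v = 0.4342203337670079, cn v = -0.9008066949924763, dn v = 0.9973925009209919
m = k² = 0.027622772401
D = 1 − m·sn²u·sn²v = 0.9974632909910862
dn(u+v) = (dn u·dn v − m·sn u·sn v·cn u·cn v)/D = 0.9960608329671317/0.9974632909910862 = 0.9985939753005236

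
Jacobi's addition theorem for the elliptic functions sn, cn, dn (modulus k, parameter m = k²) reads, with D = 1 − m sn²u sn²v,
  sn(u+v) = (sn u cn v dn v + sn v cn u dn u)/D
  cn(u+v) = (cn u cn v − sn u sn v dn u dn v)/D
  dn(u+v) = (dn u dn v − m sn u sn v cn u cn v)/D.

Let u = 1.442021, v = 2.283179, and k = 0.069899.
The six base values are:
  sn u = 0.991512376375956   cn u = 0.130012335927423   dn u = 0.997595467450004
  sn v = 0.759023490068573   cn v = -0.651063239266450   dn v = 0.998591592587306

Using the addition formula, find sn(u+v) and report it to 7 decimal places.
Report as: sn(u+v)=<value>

sn(u+v)=-0.5476986

m = k² = 0.004885870201
D = 1 − m·sn²u·sn²v = 0.997232748462121
sn(u+v) = (sn u·cn v·dn v + sn v·cn u·dn u)/D = -0.5461829481907151/0.997232748462121 = -0.5476985678950168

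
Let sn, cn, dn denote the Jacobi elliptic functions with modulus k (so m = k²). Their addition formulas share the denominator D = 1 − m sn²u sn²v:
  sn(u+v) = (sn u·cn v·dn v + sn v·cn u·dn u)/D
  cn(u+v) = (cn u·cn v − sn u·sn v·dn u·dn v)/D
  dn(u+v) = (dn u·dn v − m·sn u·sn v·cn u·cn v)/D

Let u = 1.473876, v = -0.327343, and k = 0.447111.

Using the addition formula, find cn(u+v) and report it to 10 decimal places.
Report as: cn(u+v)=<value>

sn u = 0.9862047025699396, cn u = 0.1655303133233816, dn u = 0.8975351227266079
sn v = -0.3204459687085598, cn v = 0.9472667951208006, dn v = 0.9896829280183616
m = k² = 0.199908246321
D = 1 − m·sn²u·sn²v = 0.9800347628882742
cn(u+v) = (cn u·cn v − sn u·sn v·dn u·dn v)/D = 0.4375188211341077/0.9800347628882742 = 0.4464319406841139

cn(u+v)=0.4464319407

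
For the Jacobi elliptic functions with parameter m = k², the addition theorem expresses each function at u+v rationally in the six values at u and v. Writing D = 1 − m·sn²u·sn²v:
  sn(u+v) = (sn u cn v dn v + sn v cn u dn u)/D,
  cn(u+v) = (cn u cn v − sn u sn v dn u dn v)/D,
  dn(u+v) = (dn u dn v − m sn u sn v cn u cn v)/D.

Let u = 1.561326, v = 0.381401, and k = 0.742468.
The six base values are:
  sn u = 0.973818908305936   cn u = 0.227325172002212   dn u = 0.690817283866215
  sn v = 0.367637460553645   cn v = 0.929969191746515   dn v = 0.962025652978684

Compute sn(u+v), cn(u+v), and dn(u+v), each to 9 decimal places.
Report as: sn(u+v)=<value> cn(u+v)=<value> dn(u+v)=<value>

m = k² = 0.551258731024
D = 1 − m·sn²u·sn²v = 0.9293436169481958
sn(u+v) = (sn u·cn v·dn v + sn v·cn u·dn u)/D = 0.9289650396462903/0.9293436169481958 = 0.9995926401225538
cn(u+v) = (cn u·cn v − sn u·sn v·dn u·dn v)/D = -0.02652382848159381/0.9293436169481958 = -0.02854038914981037
dn(u+v) = (dn u·dn v − m·sn u·sn v·cn u·cn v)/D = 0.6228615247026586/0.9293436169481958 = 0.6702166059396077

sn(u+v)=0.999592640 cn(u+v)=-0.028540389 dn(u+v)=0.670216606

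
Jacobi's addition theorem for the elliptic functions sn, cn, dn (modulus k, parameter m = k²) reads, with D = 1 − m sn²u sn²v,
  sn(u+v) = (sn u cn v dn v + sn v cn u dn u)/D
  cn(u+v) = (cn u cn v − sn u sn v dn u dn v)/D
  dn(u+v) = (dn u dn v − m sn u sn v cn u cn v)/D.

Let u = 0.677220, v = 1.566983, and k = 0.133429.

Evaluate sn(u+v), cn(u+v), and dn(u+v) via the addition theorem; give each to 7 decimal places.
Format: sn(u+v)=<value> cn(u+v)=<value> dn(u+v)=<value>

sn(u+v)=0.7892659 cn(u+v)=-0.6140515 dn(u+v)=0.9944393

sn u = 0.6259737535546732, cn u = 0.7798441253613912, dn u = 0.9965058453369846
sn v = 0.9999419145193545, cn v = 0.0107781068545438, dn v = 0.9910594180598763
m = k² = 0.017803298041
D = 1 − m·sn²u·sn²v = 0.9930247101875088
sn(u+v) = (sn u·cn v·dn v + sn v·cn u·dn u)/D = 0.7837605816087736/0.9930247101875088 = 0.7892659402813645
cn(u+v) = (cn u·cn v − sn u·sn v·dn u·dn v)/D = -0.6097683377802284/0.9930247101875088 = -0.614051525127797
dn(u+v) = (dn u·dn v − m·sn u·sn v·cn u·cn v)/D = 0.9875028372429968/0.9930247101875088 = 0.9944393398393185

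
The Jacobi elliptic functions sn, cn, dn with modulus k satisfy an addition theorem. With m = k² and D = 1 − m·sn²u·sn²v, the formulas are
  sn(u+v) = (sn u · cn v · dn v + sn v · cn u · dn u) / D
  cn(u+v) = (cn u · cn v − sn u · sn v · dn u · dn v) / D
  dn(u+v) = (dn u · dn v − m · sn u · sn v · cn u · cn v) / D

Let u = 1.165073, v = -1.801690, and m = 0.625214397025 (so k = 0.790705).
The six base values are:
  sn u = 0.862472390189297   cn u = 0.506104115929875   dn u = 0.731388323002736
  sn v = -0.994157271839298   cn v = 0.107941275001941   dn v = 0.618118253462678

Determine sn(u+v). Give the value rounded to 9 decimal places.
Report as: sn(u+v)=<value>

m = k² = 0.625214397025
D = 1 − m·sn²u·sn²v = 0.5403475709427191
sn(u+v) = (sn u·cn v·dn v + sn v·cn u·dn u)/D = -0.3104513390125154/0.5403475709427191 = -0.5745400843958372

sn(u+v)=-0.574540084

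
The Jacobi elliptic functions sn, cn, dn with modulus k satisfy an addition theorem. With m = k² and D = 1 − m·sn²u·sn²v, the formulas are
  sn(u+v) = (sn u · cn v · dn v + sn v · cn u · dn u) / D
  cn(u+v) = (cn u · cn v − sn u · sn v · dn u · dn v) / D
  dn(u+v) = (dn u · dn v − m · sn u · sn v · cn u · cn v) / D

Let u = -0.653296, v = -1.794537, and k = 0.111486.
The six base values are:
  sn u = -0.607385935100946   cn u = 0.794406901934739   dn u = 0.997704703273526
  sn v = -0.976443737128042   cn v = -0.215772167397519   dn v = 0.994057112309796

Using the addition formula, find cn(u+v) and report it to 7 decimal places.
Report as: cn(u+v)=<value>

cn(u+v)=-0.7629468

m = k² = 0.012429128196
D = 1 − m·sn²u·sn²v = 0.9956281567938155
cn(u+v) = (cn u·cn v − sn u·sn v·dn u·dn v)/D = -0.7596112938490643/0.9956281567938155 = -0.7629467775351115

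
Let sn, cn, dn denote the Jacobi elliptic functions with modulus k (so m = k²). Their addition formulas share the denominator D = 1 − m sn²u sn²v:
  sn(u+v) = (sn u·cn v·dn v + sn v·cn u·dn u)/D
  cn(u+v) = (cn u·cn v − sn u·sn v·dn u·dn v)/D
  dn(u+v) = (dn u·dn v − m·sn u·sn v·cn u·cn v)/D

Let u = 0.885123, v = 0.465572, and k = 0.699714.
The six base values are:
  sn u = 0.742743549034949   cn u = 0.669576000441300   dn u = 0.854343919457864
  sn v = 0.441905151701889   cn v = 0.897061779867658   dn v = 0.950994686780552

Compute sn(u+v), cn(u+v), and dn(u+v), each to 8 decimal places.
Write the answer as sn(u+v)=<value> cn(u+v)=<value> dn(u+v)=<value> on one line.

sn(u+v)=0.93578372 cn(u+v)=0.35257457 dn(u+v)=0.75581868

m = k² = 0.489599681796
D = 1 − m·sn²u·sn²v = 0.9472555178155973
sn(u+v) = (sn u·cn v·dn v + sn v·cn u·dn u)/D = 0.886426294093112/0.9472555178155973 = 0.9357837219436214
cn(u+v) = (cn u·cn v − sn u·sn v·dn u·dn v)/D = 0.3339782046368401/0.9472555178155973 = 0.3525745676383125
dn(u+v) = (dn u·dn v − m·sn u·sn v·cn u·cn v)/D = 0.7159534167877863/0.9472555178155973 = 0.7558186817837691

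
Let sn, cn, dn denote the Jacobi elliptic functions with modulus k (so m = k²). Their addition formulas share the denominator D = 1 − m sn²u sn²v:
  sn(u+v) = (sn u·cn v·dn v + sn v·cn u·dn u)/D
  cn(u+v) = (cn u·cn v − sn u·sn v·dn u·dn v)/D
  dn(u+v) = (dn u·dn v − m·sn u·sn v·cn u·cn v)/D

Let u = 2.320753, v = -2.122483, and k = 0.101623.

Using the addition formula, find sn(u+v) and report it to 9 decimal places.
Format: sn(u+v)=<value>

sn(u+v)=0.196960470

sn u = 0.7366774836976719, cn u = -0.6762442495229563, dn u = 0.997193800093538
sn v = -0.8551078690530962, cn v = -0.5184501251648734, dn v = 0.996217159373171
m = k² = 0.010327234129
D = 1 − m·sn²u·sn²v = 0.995901918217723
sn(u+v) = (sn u·cn v·dn v + sn v·cn u·dn u)/D = 0.1961533097284079/0.995901918217723 = 0.1969604698416949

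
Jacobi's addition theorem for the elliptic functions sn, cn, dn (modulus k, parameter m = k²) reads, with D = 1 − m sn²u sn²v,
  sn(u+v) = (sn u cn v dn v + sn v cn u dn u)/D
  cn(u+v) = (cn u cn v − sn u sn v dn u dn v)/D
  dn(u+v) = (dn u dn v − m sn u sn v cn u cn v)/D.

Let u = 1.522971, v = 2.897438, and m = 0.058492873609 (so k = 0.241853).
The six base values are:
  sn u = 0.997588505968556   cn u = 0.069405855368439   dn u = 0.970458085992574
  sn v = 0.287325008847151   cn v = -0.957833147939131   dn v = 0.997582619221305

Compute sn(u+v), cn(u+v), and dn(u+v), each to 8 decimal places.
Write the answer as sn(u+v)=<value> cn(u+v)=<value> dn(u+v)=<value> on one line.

m = k² = 0.058492873609
D = 1 − m·sn²u·sn²v = 0.9951943439038565
sn(u+v) = (sn u·cn v·dn v + sn v·cn u·dn u)/D = -0.9338605632305936/0.9951943439038565 = -0.9383700469672402
cn(u+v) = (cn u·cn v − sn u·sn v·dn u·dn v)/D = -0.3439712641789512/0.9951943439038565 = -0.3456322539270596
dn(u+v) = (dn u·dn v − m·sn u·sn v·cn u·cn v)/D = 0.9692267058155236/0.9951943439038565 = 0.9739069677722751

sn(u+v)=-0.93837005 cn(u+v)=-0.34563225 dn(u+v)=0.97390697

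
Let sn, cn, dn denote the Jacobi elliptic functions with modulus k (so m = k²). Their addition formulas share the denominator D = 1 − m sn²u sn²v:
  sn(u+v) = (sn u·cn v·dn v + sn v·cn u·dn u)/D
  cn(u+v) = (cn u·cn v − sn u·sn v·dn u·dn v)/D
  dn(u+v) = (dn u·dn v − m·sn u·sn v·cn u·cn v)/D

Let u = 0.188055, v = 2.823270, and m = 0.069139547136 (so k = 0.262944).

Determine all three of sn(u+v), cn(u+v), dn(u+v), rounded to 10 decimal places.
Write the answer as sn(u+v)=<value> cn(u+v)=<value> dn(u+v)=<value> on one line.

sn(u+v)=0.1856311200 cn(u+v)=-0.9826195028 dn(u+v)=0.9988080528

sn u = 0.1868737953479181, cn u = 0.9823839293332645, dn u = 0.9987920311550974
sn v = 0.3655781223857931, cn v = -0.9307806596792168, dn v = 0.9953691183711944
m = k² = 0.069139547136
D = 1 − m·sn²u·sn²v = 0.9996773113139418
sn(u+v) = (sn u·cn v·dn v + sn v·cn u·dn u)/D = 0.1855712189059133/0.9996773113139418 = 0.1856311199681074
cn(u+v) = (cn u·cn v − sn u·sn v·dn u·dn v)/D = -0.9823024226121227/0.9996773113139418 = -0.9826195028083791
dn(u+v) = (dn u·dn v − m·sn u·sn v·cn u·cn v)/D = 0.9984857487633128/0.9996773113139418 = 0.9988080528215021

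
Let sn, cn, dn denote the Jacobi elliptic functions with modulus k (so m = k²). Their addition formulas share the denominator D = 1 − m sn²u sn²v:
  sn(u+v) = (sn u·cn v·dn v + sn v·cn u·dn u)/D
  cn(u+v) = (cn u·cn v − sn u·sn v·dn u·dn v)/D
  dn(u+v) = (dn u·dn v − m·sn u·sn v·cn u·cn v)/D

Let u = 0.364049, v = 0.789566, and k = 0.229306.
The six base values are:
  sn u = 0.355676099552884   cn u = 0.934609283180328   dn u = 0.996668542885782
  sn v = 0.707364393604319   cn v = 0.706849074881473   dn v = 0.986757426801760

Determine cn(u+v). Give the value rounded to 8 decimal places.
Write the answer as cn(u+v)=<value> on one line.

cn(u+v)=0.41457374

m = k² = 0.052581241636
D = 1 − m·sn²u·sn²v = 0.9966716683649423
cn(u+v) = (cn u·cn v − sn u·sn v·dn u·dn v)/D = 0.413193902703826/0.9966716683649423 = 0.4145737416030677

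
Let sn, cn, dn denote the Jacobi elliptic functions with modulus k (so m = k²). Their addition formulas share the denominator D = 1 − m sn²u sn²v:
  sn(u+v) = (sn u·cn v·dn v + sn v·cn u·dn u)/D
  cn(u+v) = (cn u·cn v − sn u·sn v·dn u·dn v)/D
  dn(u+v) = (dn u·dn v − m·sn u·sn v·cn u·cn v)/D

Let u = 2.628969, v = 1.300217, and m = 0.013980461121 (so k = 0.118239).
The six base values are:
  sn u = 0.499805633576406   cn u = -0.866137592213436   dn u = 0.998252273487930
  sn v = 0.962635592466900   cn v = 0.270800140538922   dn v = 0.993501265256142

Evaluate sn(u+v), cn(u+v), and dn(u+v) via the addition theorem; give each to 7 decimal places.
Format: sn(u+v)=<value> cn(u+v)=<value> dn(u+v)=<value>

m = k² = 0.013980461121
D = 1 − m·sn²u·sn²v = 0.9967637085898374
sn(u+v) = (sn u·cn v·dn v + sn v·cn u·dn u)/D = -0.6978498150544153/0.9967637085898374 = -0.7001155931345977
cn(u+v) = (cn u·cn v − sn u·sn v·dn u·dn v)/D = -0.7117187129690245/0.9967637085898374 = -0.7140295205730576
dn(u+v) = (dn u·dn v − m·sn u·sn v·cn u·cn v)/D = 0.9933425818842786/0.9967637085898374 = 0.996567765583682

sn(u+v)=-0.7001156 cn(u+v)=-0.7140295 dn(u+v)=0.9965678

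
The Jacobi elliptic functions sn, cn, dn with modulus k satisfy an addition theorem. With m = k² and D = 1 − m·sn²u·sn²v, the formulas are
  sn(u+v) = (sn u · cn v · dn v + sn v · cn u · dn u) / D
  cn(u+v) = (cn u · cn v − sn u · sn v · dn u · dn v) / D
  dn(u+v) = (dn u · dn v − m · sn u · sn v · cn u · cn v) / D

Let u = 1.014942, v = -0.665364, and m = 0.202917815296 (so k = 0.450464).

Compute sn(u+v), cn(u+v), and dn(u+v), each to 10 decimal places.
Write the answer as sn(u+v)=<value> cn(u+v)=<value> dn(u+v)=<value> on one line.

sn u = 0.833972464801728, cn u = 0.5518060600904366, dn u = 0.9267516472409229
sn v = -0.6101693297455318, cn v = 0.7922710325626506, dn v = 0.9614844543118264
m = k² = 0.202917815296
D = 1 − m·sn²u·sn²v = 0.9474558525973847
sn(u+v) = (sn u·cn v·dn v + sn v·cn u·dn u)/D = 0.323250993686669/0.9474558525973847 = 0.3411778953082603
cn(u+v) = (cn u·cn v − sn u·sn v·dn u·dn v)/D = 0.8906073139726724/0.9474558525973847 = 0.9399987466763058
dn(u+v) = (dn u·dn v − m·sn u·sn v·cn u·cn v)/D = 0.9361994795988417/0.9474558525973847 = 0.9881193693957513

sn(u+v)=0.3411778953 cn(u+v)=0.9399987467 dn(u+v)=0.9881193694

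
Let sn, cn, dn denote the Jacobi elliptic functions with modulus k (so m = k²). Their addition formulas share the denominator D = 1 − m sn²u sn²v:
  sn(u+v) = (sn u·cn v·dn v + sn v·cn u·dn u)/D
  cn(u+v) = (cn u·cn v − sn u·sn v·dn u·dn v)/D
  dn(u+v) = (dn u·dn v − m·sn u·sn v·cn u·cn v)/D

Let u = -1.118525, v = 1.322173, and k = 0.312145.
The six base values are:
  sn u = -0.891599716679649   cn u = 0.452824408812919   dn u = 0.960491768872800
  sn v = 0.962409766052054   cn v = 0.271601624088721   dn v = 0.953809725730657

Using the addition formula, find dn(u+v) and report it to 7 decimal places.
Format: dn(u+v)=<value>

dn(u+v)=0.9980080

m = k² = 0.097434501025
D = 1 − m·sn²u·sn²v = 0.9282581367605534
dn(u+v) = (dn u·dn v − m·sn u·sn v·cn u·cn v)/D = 0.9264090369972831/0.9282581367605534 = 0.9980079897066959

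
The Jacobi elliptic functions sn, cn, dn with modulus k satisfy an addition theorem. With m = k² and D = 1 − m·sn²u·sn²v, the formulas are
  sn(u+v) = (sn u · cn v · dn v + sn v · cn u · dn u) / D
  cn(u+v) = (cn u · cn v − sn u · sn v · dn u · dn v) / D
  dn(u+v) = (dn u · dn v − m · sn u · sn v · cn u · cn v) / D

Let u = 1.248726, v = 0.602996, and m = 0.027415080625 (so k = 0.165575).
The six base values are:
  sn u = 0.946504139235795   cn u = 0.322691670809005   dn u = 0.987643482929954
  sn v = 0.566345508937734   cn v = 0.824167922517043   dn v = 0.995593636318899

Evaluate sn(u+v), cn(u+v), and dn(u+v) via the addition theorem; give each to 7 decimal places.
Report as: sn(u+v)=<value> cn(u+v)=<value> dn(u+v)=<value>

sn(u+v)=0.9647377 cn(u+v)=-0.2632132 dn(u+v)=0.9871597

m = k² = 0.027415080625
D = 1 − m·sn²u·sn²v = 0.9921223354339521
sn(u+v) = (sn u·cn v·dn v + sn v·cn u·dn u)/D = 0.957137804699906/0.9921223354339521 = 0.9647376845731993
cn(u+v) = (cn u·cn v − sn u·sn v·dn u·dn v)/D = -0.2611397160164728/0.9921223354339521 = -0.2632132214846779
dn(u+v) = (dn u·dn v − m·sn u·sn v·cn u·cn v)/D = 0.9793831848764708/0.9921223354339521 = 0.9871596978492483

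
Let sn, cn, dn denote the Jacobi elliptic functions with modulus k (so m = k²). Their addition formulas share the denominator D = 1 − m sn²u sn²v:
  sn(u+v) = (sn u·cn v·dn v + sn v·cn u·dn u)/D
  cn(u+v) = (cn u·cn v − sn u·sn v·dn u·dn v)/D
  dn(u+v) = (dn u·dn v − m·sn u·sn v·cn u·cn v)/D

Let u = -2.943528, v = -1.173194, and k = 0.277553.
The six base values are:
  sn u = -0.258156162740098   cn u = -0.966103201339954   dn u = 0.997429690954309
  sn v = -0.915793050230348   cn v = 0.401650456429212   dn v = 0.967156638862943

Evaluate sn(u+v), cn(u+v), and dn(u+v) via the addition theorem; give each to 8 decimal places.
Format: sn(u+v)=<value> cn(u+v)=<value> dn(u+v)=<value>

m = k² = 0.077035667809
D = 1 − m·sn²u·sn²v = 0.9956942230087009
sn(u+v) = (sn u·cn v·dn v + sn v·cn u·dn u)/D = 0.7821934547181959/0.9956942230087009 = 0.7855759696532464
cn(u+v) = (cn u·cn v − sn u·sn v·dn u·dn v)/D = -0.6161009536828474/0.9956942230087009 = -0.6187652187246482
dn(u+v) = (dn u·dn v − m·sn u·sn v·cn u·cn v)/D = 0.9717378838823061/0.9956942230087009 = 0.9759400641554335

sn(u+v)=0.78557597 cn(u+v)=-0.61876522 dn(u+v)=0.97594006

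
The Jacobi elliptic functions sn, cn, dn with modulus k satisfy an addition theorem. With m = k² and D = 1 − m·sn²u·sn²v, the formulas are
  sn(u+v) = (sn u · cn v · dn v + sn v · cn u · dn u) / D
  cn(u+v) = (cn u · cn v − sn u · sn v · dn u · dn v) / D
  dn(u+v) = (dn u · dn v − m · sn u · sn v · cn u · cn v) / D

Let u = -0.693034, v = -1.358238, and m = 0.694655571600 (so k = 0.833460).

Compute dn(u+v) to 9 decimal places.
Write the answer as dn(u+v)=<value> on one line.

sn u = -0.6118514805133973, cn u = 0.7909726706995405, dn u = 0.8602018299282297
sn v = -0.9153435939332778, cn v = 0.4026736954971241, dn v = 0.6465138232729165
m = k² = 0.6946555716
D = 1 − m·sn²u·sn²v = 0.7821137387494007
dn(u+v) = (dn u·dn v − m·sn u·sn v·cn u·cn v)/D = 0.432220072276253/0.7821137387494007 = 0.5526307119567706

dn(u+v)=0.552630712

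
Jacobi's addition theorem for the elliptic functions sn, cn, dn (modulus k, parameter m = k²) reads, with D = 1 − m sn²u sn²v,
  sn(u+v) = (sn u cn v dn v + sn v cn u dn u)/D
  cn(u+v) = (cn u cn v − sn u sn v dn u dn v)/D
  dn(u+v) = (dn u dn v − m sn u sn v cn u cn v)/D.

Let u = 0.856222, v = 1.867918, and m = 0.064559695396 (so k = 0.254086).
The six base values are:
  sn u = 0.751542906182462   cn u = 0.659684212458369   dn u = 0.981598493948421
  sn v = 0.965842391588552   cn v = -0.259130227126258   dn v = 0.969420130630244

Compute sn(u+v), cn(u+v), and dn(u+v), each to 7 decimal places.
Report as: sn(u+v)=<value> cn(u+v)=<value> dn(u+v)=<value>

sn(u+v)=0.4520098 cn(u+v)=-0.8920130 dn(u+v)=0.9933829

m = k² = 0.064559695396
D = 1 − m·sn²u·sn²v = 0.965984131936341
sn(u+v) = (sn u·cn v·dn v + sn v·cn u·dn u)/D = 0.436634308532442/0.965984131936341 = 0.4520098147546139
cn(u+v) = (cn u·cn v − sn u·sn v·dn u·dn v)/D = -0.8616703683922307/0.965984131936341 = -0.8920129636756966
dn(u+v) = (dn u·dn v − m·sn u·sn v·cn u·cn v)/D = 0.9595921364067907/0.965984131936341 = 0.993382918706193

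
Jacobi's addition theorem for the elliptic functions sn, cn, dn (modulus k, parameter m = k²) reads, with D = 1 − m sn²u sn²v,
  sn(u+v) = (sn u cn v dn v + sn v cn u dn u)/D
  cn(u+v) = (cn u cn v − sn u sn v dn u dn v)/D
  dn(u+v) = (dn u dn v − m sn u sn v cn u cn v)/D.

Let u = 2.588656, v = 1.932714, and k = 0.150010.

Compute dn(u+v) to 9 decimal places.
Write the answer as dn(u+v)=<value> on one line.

dn(u+v)=0.989204445

sn u = 0.5397872547230058, cn u = -0.8418014728180278, dn u = 0.99671625578792
sn v = 0.9396698990417395, cn v = -0.3420825643538226, dn v = 0.9900153088674586
m = k² = 0.0225030001
D = 1 − m·sn²u·sn²v = 0.9942105633761209
dn(u+v) = (dn u·dn v − m·sn u·sn v·cn u·cn v)/D = 0.9834775086489261/0.9942105633761209 = 0.9892044450918448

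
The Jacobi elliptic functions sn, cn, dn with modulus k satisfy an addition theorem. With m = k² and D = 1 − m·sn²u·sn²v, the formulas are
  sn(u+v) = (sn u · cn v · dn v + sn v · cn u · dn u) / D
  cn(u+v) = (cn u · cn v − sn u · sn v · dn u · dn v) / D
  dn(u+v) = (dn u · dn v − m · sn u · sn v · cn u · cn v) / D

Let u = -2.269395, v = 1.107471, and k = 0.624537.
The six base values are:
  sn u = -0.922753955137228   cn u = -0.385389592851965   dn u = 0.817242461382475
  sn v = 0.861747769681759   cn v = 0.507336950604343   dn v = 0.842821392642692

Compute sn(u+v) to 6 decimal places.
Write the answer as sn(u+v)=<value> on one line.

sn(u+v)=-0.884000

m = k² = 0.390046464369
D = 1 − m·sn²u·sn²v = 0.7533685181167763
sn(u+v) = (sn u·cn v·dn v + sn v·cn u·dn u)/D = -0.6659777240895707/0.7533685181167763 = -0.8839999390395822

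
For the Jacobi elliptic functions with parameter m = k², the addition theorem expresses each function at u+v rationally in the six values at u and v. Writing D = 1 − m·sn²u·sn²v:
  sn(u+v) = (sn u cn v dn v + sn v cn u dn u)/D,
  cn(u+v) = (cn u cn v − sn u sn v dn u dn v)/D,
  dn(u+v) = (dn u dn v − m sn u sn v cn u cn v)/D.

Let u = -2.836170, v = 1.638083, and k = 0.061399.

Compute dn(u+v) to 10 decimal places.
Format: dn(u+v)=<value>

dn(u+v)=0.9983647166

sn u = -0.3035075401144095, cn u = -0.9528290366554223, dn u = 0.9998263522027665
sn v = 0.9978439003934671, cn v = -0.06563193161527716, dn v = 0.9981214362806373
m = k² = 0.003769837201
D = 1 − m·sn²u·sn²v = 0.999654230422496
dn(u+v) = (dn u·dn v − m·sn u·sn v·cn u·cn v)/D = 0.9980195124963243/0.999654230422496 = 0.9983647166425927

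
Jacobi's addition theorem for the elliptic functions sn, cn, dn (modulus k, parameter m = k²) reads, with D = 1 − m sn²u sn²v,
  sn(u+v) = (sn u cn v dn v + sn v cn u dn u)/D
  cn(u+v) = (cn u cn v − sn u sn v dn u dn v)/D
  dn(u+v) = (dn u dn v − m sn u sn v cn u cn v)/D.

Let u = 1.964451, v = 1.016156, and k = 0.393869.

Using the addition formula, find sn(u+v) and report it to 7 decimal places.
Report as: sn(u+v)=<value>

sn u = 0.9549904289069484, cn u = -0.2966366138832541, dn u = 0.9265623853258971
sn v = 0.8382971650773407, cn v = 0.5452135939457982, dn v = 0.9439182444628571
m = k² = 0.155132789161
D = 1 − m·sn²u·sn²v = 0.9005745343062091
sn(u+v) = (sn u·cn v·dn v + sn v·cn u·dn u)/D = 0.2610655373594559/0.9005745343062091 = 0.2898877632161533

sn(u+v)=0.2898878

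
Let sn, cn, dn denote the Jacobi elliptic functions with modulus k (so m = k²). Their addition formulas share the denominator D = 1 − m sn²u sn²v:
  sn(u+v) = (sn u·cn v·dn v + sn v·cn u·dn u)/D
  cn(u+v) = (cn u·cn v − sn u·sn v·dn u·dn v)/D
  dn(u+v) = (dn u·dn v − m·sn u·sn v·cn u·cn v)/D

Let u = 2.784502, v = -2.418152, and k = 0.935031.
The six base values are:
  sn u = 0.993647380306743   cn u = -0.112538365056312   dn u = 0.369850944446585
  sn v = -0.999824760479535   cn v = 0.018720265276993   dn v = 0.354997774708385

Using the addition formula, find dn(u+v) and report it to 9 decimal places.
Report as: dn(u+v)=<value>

dn(u+v)=0.944374369

m = k² = 0.874282970961
D = 1 − m·sn²u·sn²v = 0.137092231710469
dn(u+v) = (dn u·dn v − m·sn u·sn v·cn u·cn v)/D = 0.1294663898840182/0.137092231710469 = 0.9443743694934065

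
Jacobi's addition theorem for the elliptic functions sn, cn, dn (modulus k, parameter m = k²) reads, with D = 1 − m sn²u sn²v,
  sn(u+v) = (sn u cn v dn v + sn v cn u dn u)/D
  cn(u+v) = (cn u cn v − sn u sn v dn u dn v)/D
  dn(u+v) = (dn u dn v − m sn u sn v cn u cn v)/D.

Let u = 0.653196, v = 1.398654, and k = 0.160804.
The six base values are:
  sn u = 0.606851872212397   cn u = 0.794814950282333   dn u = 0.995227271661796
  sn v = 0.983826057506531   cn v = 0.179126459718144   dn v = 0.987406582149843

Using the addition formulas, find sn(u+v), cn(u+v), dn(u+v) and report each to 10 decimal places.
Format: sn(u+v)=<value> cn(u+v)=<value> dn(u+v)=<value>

sn(u+v)=0.8938001326 cn(u+v)=-0.4484655204 dn(u+v)=0.9896174281

m = k² = 0.025857926416
D = 1 − m·sn²u·sn²v = 0.9907828696453387
sn(u+v) = (sn u·cn v·dn v + sn v·cn u·dn u)/D = 0.8855618602376422/0.9907828696453387 = 0.8938001325705586
cn(u+v) = (cn u·cn v − sn u·sn v·dn u·dn v)/D = -0.4443319552711676/0.9907828696453387 = -0.4484655204325655
dn(u+v) = (dn u·dn v − m·sn u·sn v·cn u·cn v)/D = 0.9804959952419316/0.9907828696453387 = 0.989617428077769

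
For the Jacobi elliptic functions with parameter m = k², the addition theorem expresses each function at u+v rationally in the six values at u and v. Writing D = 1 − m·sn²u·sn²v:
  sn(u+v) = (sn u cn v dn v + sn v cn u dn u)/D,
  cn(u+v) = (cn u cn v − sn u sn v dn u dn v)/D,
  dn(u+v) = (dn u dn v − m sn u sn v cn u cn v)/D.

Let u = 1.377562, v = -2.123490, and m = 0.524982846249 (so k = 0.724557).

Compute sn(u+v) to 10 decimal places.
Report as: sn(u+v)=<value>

sn u = 0.9391153912596042, cn u = 0.3436019235966534, dn u = 0.7328013554416756
sn v = -0.9853134395852666, cn v = -0.1707554560552935, dn v = 0.700231606057896
m = k² = 0.524982846249
D = 1 − m·sn²u·sn²v = 0.5504977780424761
sn(u+v) = (sn u·cn v·dn v + sn v·cn u·dn u)/D = -0.3603824915597006/0.5504977780424761 = -0.6546484035615739

sn(u+v)=-0.6546484036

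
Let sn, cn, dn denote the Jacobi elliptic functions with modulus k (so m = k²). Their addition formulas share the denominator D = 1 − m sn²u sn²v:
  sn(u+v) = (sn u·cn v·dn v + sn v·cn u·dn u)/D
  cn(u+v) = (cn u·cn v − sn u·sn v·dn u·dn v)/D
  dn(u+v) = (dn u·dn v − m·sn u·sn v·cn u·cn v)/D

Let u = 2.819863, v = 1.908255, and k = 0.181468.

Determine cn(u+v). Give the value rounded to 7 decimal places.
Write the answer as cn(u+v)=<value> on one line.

cn(u+v)=-0.0234047

sn u = 0.3408846522870227, cn u = -0.940105129139904, dn u = 0.9980848575895303
sn v = 0.9495250580182246, cn v = -0.313691192409808, dn v = 0.9850430501915606
m = k² = 0.032930635024
D = 1 − m·sn²u·sn²v = 0.9965499303488283
cn(u+v) = (cn u·cn v − sn u·sn v·dn u·dn v)/D = -0.02332395813447156/0.9965499303488283 = -0.02340470600033793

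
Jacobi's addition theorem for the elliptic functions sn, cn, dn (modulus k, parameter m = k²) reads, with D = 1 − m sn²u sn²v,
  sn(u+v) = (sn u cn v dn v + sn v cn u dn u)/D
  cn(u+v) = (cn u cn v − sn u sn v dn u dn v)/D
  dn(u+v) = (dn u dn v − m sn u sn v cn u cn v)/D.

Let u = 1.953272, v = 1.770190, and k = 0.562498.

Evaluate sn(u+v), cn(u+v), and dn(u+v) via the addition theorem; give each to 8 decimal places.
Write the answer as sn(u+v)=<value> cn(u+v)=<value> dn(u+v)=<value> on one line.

sn u = 0.9819269308997107, cn u = -0.1892604088917563, dn u = 0.8336242761731731
sn v = 0.9992583288055402, cn v = -0.03850704237875083, dn v = 0.8270823184030306
m = k² = 0.316404000004
D = 1 − m·sn²u·sn²v = 0.6953817901156197
sn(u+v) = (sn u·cn v·dn v + sn v·cn u·dn u)/D = -0.1889279502247322/0.6953817901156197 = -0.2716895278395478
cn(u+v) = (cn u·cn v − sn u·sn v·dn u·dn v)/D = -0.6692249723734799/0.6953817901156197 = -0.9623849544035503
dn(u+v) = (dn u·dn v − m·sn u·sn v·cn u·cn v)/D = 0.6872133455501104/0.6953817901156197 = 0.9882532952665454

sn(u+v)=-0.27168953 cn(u+v)=-0.96238495 dn(u+v)=0.98825330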